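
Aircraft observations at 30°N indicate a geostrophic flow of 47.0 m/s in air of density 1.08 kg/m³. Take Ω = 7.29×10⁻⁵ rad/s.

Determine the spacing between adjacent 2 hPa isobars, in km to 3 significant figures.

54.0 km

Coriolis parameter at 30°N:
f = 2Ω sin φ = 2 × 7.29×10⁻⁵ × sin 30° = 7.29×10⁻⁵ s⁻¹
Geostrophic balance rearranged: |∂P/∂n| = f ρ V_g
|∂P/∂n| = 7.29×10⁻⁵ × 1.08 × 47.0 = 3.70×10⁻³ Pa/m
Isobar spacing: Δn = ΔP/|∂P/∂n| = 200 Pa / 3.70×10⁻³ Pa/m = 54048 m ≈ 54.0 km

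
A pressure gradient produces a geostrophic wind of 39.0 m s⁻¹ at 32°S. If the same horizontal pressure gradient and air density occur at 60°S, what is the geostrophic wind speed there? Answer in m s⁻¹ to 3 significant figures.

With the same pressure gradient and density, V_g ∝ 1/f ∝ 1/sin φ.
V₂ = V₁ · sin φ₁ / sin φ₂ = 39.0 × sin 32° / sin 60°
V₂ = 39.0 × 0.5299/0.8660 = 23.9 m s⁻¹

23.9 m s⁻¹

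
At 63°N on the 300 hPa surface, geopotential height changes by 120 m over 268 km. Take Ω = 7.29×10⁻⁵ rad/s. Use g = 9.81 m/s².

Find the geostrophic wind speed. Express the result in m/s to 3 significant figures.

Coriolis parameter at 63°N:
f = 2Ω sin φ = 2 × 7.29×10⁻⁵ × sin 63° = 1.30×10⁻⁴ s⁻¹
Height gradient: |∂Z/∂n| = 120 m / 268000 m = 4.48×10⁻⁴
On a pressure surface, geostrophic balance gives V_g = (g/f)|∂Z/∂n|:
V_g = 9.81 × 4.48×10⁻⁴ / 1.30×10⁻⁴ = 33.8 m/s

33.8 m/s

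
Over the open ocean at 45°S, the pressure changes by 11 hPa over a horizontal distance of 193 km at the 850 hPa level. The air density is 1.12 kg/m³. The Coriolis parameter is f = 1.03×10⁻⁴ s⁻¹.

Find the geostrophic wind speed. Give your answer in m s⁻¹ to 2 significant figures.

Pressure gradient: |∂P/∂n| = 1100 Pa / 193000 m = 5.70×10⁻³ Pa/m
Geostrophic balance (pressure-gradient force = Coriolis force):
V_g = (1/(fρ)) |∂P/∂n| = 5.70×10⁻³ / (1.03×10⁻⁴ × 1.12) = 49.4 m/s

49 m s⁻¹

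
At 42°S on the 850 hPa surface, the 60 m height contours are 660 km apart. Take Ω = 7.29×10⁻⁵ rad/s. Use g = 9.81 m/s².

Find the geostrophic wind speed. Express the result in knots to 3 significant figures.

Coriolis parameter at 42°S:
f = 2Ω sin φ = 2 × 7.29×10⁻⁵ × sin 42° = 9.76×10⁻⁵ s⁻¹
Height gradient: |∂Z/∂n| = 60 m / 660000 m = 9.09×10⁻⁵
On a pressure surface, geostrophic balance gives V_g = (g/f)|∂Z/∂n|:
V_g = 9.81 × 9.09×10⁻⁵ / 9.76×10⁻⁵ = 9.14 m/s
Converting: 9.14 m/s × 1.944 = 17.8 knots

17.8 knots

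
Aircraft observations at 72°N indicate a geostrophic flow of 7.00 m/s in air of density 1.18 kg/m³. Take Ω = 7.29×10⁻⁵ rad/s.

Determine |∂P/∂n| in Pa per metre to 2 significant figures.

1.1×10⁻³ Pa/m

Coriolis parameter at 72°N:
f = 2Ω sin φ = 2 × 7.29×10⁻⁵ × sin 72° = 1.39×10⁻⁴ s⁻¹
Geostrophic balance rearranged: |∂P/∂n| = f ρ V_g
|∂P/∂n| = 1.39×10⁻⁴ × 1.18 × 7.00 = 1.15×10⁻³ Pa/m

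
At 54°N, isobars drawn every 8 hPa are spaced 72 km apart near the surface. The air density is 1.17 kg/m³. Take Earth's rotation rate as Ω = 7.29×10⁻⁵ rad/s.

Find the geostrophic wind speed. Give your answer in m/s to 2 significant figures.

81 m/s

Coriolis parameter at 54°N:
f = 2Ω sin φ = 2 × 7.29×10⁻⁵ × sin 54° = 1.18×10⁻⁴ s⁻¹
Pressure gradient: |∂P/∂n| = 800 Pa / 72000 m = 1.11×10⁻² Pa/m
Geostrophic balance (pressure-gradient force = Coriolis force):
V_g = (1/(fρ)) |∂P/∂n| = 1.11×10⁻² / (1.18×10⁻⁴ × 1.17) = 80.5 m/s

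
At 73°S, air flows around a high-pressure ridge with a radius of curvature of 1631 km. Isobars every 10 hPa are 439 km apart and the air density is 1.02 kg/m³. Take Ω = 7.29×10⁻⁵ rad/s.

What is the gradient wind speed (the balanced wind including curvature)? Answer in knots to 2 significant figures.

34 knots

Coriolis parameter at 73°S:
f = 2Ω sin φ = 2 × 7.29×10⁻⁵ × sin 73° = 1.39×10⁻⁴ s⁻¹
Pressure gradient: |∂P/∂n| = 1000 Pa / 439000 m = 2.28×10⁻³ Pa/m
Geostrophic speed: V_g = |∂P/∂n|/(fρ) = 2.28×10⁻³/(1.39×10⁻⁴ × 1.02) = 16.0 m/s
Around a high, pressure-gradient force acts outward with centrifugal, so Coriolis balances both:
fV = (1/ρ)|∂P/∂n| + V²/R  →  V² − fR·V + fR·V_g = 0
With fR = 1.39×10⁻⁴ × 1631×10³ m = 227 m/s:
V = [fR − √((fR)² − 4 fR V_g)]/2 = [227 − √(227² − 4×227×16)]/2 = 17.3 m/s
Supergeostrophic (V > V_g = 16 m/s), as expected around a high.
Converting: 17.3 m/s × 1.944 = 34 knots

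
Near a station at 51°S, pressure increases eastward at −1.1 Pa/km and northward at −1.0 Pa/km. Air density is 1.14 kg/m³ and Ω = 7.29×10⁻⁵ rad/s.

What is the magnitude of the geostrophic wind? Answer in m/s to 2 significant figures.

12 m/s

Coriolis parameter at 51°S:
f = 2Ω sin φ = 2 × 7.29×10⁻⁵ × sin 51° = 1.13×10⁻⁴ s⁻¹
In the Southern Hemisphere f is negative: f = −1.13×10⁻⁴ s⁻¹.
Component geostrophic relations (x east, y north):
u_g = −(1/(fρ)) ∂P/∂y,  v_g = (1/(fρ)) ∂P/∂x
u_g = −(−1.0×10⁻³)/(−1.13×10⁻⁴ × 1.14) = −7.74 m/s;  v_g = (−1.1×10⁻³)/(−1.13×10⁻⁴ × 1.14) = 8.52 m/s
|V_g| = √(u_g² + v_g²) = 11.5 m/s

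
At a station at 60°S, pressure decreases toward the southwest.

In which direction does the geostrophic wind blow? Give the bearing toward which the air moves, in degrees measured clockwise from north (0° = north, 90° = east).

The pressure-gradient force points toward the southwest (bearing 225°).
Geostrophic balance: in the Southern Hemisphere the Coriolis force deflects motion to the left, so the geostrophic wind blows 90° to the left of the pressure-gradient force (low pressure on the right).
Rotating 225° by 90° counterclockwise gives 135° — the wind blows toward the southeast.

135°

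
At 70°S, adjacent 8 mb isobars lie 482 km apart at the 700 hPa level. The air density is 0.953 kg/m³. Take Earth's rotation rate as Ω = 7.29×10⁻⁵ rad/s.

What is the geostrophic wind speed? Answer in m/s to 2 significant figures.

13 m/s

Coriolis parameter at 70°S:
f = 2Ω sin φ = 2 × 7.29×10⁻⁵ × sin 70° = 1.37×10⁻⁴ s⁻¹
Pressure gradient: |∂P/∂n| = 800 Pa / 482000 m = 1.66×10⁻³ Pa/m
Geostrophic balance (pressure-gradient force = Coriolis force):
V_g = (1/(fρ)) |∂P/∂n| = 1.66×10⁻³ / (1.37×10⁻⁴ × 0.953) = 12.7 m/s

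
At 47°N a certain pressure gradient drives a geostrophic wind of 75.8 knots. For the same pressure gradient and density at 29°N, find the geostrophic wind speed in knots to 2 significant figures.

110 knots

With the same pressure gradient and density, V_g ∝ 1/f ∝ 1/sin φ.
V₂ = V₁ · sin φ₁ / sin φ₂ = 75.8 × sin 47° / sin 29°
V₂ = 75.8 × 0.7314/0.4848 = 110 knots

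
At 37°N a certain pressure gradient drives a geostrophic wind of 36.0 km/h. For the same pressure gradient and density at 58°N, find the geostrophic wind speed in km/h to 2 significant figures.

26 km/h

With the same pressure gradient and density, V_g ∝ 1/f ∝ 1/sin φ.
V₂ = V₁ · sin φ₁ / sin φ₂ = 36.0 × sin 37° / sin 58°
V₂ = 36.0 × 0.6018/0.8480 = 26 km/h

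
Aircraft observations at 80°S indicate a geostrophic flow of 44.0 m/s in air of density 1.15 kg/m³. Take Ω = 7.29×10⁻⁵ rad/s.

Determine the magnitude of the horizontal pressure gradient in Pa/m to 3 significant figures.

Coriolis parameter at 80°S:
f = 2Ω sin φ = 2 × 7.29×10⁻⁵ × sin 80° = 1.44×10⁻⁴ s⁻¹
Geostrophic balance rearranged: |∂P/∂n| = f ρ V_g
|∂P/∂n| = 1.44×10⁻⁴ × 1.15 × 44.0 = 7.27×10⁻³ Pa/m

7.27×10⁻³ Pa/m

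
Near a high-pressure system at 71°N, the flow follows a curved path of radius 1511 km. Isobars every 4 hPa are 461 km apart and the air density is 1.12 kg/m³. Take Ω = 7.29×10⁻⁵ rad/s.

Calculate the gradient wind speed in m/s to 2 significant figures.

Coriolis parameter at 71°N:
f = 2Ω sin φ = 2 × 7.29×10⁻⁵ × sin 71° = 1.38×10⁻⁴ s⁻¹
Pressure gradient: |∂P/∂n| = 400 Pa / 461000 m = 8.68×10⁻⁴ Pa/m
Geostrophic speed: V_g = |∂P/∂n|/(fρ) = 8.68×10⁻⁴/(1.38×10⁻⁴ × 1.12) = 5.62 m/s
Around a high, pressure-gradient force acts outward with centrifugal, so Coriolis balances both:
fV = (1/ρ)|∂P/∂n| + V²/R  →  V² − fR·V + fR·V_g = 0
With fR = 1.38×10⁻⁴ × 1511×10³ m = 208 m/s:
V = [fR − √((fR)² − 4 fR V_g)]/2 = [208 − √(208² − 4×208×5.62)]/2 = 5.78 m/s
Supergeostrophic (V > V_g = 5.62 m/s), as expected around a high.

5.8 m/s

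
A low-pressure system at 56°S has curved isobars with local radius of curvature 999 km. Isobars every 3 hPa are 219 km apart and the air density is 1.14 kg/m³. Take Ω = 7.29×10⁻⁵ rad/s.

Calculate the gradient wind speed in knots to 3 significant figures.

18.0 knots

Coriolis parameter at 56°S:
f = 2Ω sin φ = 2 × 7.29×10⁻⁵ × sin 56° = 1.21×10⁻⁴ s⁻¹
Pressure gradient: |∂P/∂n| = 300 Pa / 219000 m = 1.37×10⁻³ Pa/m
Geostrophic speed: V_g = |∂P/∂n|/(fρ) = 1.37×10⁻³/(1.21×10⁻⁴ × 1.14) = 9.94 m/s
Around a low, centrifugal force acts outward with Coriolis, so pressure-gradient force balances both:
(1/ρ)|∂P/∂n| = fV + V²/R  →  V² + fR·V − fR·V_g = 0
With fR = 1.21×10⁻⁴ × 999×10³ m = 121 m/s:
V = [−fR + √((fR)² + 4 fR V_g)]/2 = [−121 + √(121² + 4×121×9.94)]/2 = 9.23 m/s
Subgeostrophic (V < V_g = 9.94 m/s), as expected around a low.
Converting: 9.23 m/s × 1.944 = 18.0 knots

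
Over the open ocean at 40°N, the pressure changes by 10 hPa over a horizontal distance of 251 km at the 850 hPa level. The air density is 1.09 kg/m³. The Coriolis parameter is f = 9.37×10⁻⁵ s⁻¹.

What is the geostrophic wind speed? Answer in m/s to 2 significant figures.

39 m/s

Pressure gradient: |∂P/∂n| = 1000 Pa / 251000 m = 3.98×10⁻³ Pa/m
Geostrophic balance (pressure-gradient force = Coriolis force):
V_g = (1/(fρ)) |∂P/∂n| = 3.98×10⁻³ / (9.37×10⁻⁵ × 1.09) = 39.0 m/s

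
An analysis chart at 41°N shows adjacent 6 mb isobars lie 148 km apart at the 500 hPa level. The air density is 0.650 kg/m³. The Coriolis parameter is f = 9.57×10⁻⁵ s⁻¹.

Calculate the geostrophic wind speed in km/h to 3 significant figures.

235 km/h

Pressure gradient: |∂P/∂n| = 600 Pa / 148000 m = 4.05×10⁻³ Pa/m
Geostrophic balance (pressure-gradient force = Coriolis force):
V_g = (1/(fρ)) |∂P/∂n| = 4.05×10⁻³ / (9.57×10⁻⁵ × 0.650) = 65.2 m/s
Converting: 65.2 m/s × 3.6 = 235 km/h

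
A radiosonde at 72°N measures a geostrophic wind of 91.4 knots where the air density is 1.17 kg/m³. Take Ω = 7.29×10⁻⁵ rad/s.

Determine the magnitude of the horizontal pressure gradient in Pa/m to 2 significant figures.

Coriolis parameter at 72°N:
f = 2Ω sin φ = 2 × 7.29×10⁻⁵ × sin 72° = 1.39×10⁻⁴ s⁻¹
Wind speed in SI: 91.4 knots = 47.0 m/s
Geostrophic balance rearranged: |∂P/∂n| = f ρ V_g
|∂P/∂n| = 1.39×10⁻⁴ × 1.17 × 47.0 = 7.63×10⁻³ Pa/m

7.6×10⁻³ Pa/m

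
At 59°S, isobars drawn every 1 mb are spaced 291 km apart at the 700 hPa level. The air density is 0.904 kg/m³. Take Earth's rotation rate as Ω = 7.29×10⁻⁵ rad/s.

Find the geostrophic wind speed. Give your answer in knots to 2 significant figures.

5.9 knots

Coriolis parameter at 59°S:
f = 2Ω sin φ = 2 × 7.29×10⁻⁵ × sin 59° = 1.25×10⁻⁴ s⁻¹
Pressure gradient: |∂P/∂n| = 100 Pa / 291000 m = 3.44×10⁻⁴ Pa/m
Geostrophic balance (pressure-gradient force = Coriolis force):
V_g = (1/(fρ)) |∂P/∂n| = 3.44×10⁻⁴ / (1.25×10⁻⁴ × 0.904) = 3.04 m/s
Converting: 3.04 m/s × 1.944 = 5.9 knots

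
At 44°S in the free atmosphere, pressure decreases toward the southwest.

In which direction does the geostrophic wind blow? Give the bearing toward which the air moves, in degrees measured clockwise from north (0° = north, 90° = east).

135°

The pressure-gradient force points toward the southwest (bearing 225°).
Geostrophic balance: in the Southern Hemisphere the Coriolis force deflects motion to the left, so the geostrophic wind blows 90° to the left of the pressure-gradient force (low pressure on the right).
Rotating 225° by 90° counterclockwise gives 135° — the wind blows toward the southeast.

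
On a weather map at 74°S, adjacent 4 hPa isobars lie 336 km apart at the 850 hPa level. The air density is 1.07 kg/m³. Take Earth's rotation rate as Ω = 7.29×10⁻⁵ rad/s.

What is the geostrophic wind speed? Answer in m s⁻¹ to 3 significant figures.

Coriolis parameter at 74°S:
f = 2Ω sin φ = 2 × 7.29×10⁻⁵ × sin 74° = 1.40×10⁻⁴ s⁻¹
Pressure gradient: |∂P/∂n| = 400 Pa / 336000 m = 1.19×10⁻³ Pa/m
Geostrophic balance (pressure-gradient force = Coriolis force):
V_g = (1/(fρ)) |∂P/∂n| = 1.19×10⁻³ / (1.40×10⁻⁴ × 1.07) = 7.94 m/s

7.94 m s⁻¹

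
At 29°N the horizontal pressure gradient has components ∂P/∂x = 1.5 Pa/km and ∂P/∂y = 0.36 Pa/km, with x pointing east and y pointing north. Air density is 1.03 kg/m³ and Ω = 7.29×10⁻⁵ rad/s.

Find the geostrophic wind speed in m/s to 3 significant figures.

21.2 m/s

Coriolis parameter at 29°N:
f = 2Ω sin φ = 2 × 7.29×10⁻⁵ × sin 29° = 7.07×10⁻⁵ s⁻¹
Component geostrophic relations (x east, y north):
u_g = −(1/(fρ)) ∂P/∂y,  v_g = (1/(fρ)) ∂P/∂x
u_g = −(0.36×10⁻³)/(7.07×10⁻⁵ × 1.03) = −4.94 m/s;  v_g = (1.5×10⁻³)/(7.07×10⁻⁵ × 1.03) = 20.6 m/s
|V_g| = √(u_g² + v_g²) = 21.2 m/s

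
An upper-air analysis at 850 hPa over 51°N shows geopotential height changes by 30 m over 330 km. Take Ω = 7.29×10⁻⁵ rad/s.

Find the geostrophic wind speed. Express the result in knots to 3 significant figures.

Coriolis parameter at 51°N:
f = 2Ω sin φ = 2 × 7.29×10⁻⁵ × sin 51° = 1.13×10⁻⁴ s⁻¹
Height gradient: |∂Z/∂n| = 30 m / 330000 m = 9.09×10⁻⁵
On a pressure surface, geostrophic balance gives V_g = (g/f)|∂Z/∂n|:
V_g = 9.81 × 9.09×10⁻⁵ / 1.13×10⁻⁴ = 7.87 m/s
Converting: 7.87 m/s × 1.944 = 15.3 knots

15.3 knots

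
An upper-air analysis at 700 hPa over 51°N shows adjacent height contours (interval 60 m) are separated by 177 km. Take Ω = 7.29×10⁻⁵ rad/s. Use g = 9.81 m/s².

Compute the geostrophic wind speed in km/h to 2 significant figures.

Coriolis parameter at 51°N:
f = 2Ω sin φ = 2 × 7.29×10⁻⁵ × sin 51° = 1.13×10⁻⁴ s⁻¹
Height gradient: |∂Z/∂n| = 60 m / 177000 m = 3.39×10⁻⁴
On a pressure surface, geostrophic balance gives V_g = (g/f)|∂Z/∂n|:
V_g = 9.81 × 3.39×10⁻⁴ / 1.13×10⁻⁴ = 29.3 m/s
Converting: 29.3 m/s × 3.6 = 110 km/h

110 km/h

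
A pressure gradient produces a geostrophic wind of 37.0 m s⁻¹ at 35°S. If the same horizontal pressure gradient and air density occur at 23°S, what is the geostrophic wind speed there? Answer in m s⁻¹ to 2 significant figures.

With the same pressure gradient and density, V_g ∝ 1/f ∝ 1/sin φ.
V₂ = V₁ · sin φ₁ / sin φ₂ = 37.0 × sin 35° / sin 23°
V₂ = 37.0 × 0.5736/0.3907 = 54 m s⁻¹

54 m s⁻¹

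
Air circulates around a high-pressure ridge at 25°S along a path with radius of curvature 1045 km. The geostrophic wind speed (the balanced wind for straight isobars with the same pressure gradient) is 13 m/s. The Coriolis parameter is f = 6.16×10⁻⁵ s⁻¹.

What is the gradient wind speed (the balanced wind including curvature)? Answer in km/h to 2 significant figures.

65 km/h

Around a high, pressure-gradient force acts outward with centrifugal, so Coriolis balances both:
fV = (1/ρ)|∂P/∂n| + V²/R  →  V² − fR·V + fR·V_g = 0
With fR = 6.16×10⁻⁵ × 1045×10³ m = 64.4 m/s:
V = [fR − √((fR)² − 4 fR V_g)]/2 = [64.4 − √(64.4² − 4×64.4×13)]/2 = 18.1 m/s
Supergeostrophic (V > V_g = 13 m/s), as expected around a high.
Converting: 18.1 m/s × 3.6 = 65 km/h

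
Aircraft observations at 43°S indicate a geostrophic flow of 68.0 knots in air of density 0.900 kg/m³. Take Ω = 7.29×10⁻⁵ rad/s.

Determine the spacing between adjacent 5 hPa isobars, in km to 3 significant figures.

160 km

Coriolis parameter at 43°S:
f = 2Ω sin φ = 2 × 7.29×10⁻⁵ × sin 43° = 9.94×10⁻⁵ s⁻¹
Wind speed in SI: 68.0 knots = 35.0 m/s
Geostrophic balance rearranged: |∂P/∂n| = f ρ V_g
|∂P/∂n| = 9.94×10⁻⁵ × 0.900 × 35.0 = 3.13×10⁻³ Pa/m
Isobar spacing: Δn = ΔP/|∂P/∂n| = 500 Pa / 3.13×10⁻³ Pa/m = 159713 m ≈ 160 km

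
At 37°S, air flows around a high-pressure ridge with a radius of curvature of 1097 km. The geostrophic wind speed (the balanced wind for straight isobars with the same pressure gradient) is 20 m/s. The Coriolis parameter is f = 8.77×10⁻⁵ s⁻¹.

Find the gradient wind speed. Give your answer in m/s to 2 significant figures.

28 m/s

Around a high, pressure-gradient force acts outward with centrifugal, so Coriolis balances both:
fV = (1/ρ)|∂P/∂n| + V²/R  →  V² − fR·V + fR·V_g = 0
With fR = 8.77×10⁻⁵ × 1097×10³ m = 96.2 m/s:
V = [fR − √((fR)² − 4 fR V_g)]/2 = [96.2 − √(96.2² − 4×96.2×20)]/2 = 28.4 m/s
Supergeostrophic (V > V_g = 20 m/s), as expected around a high.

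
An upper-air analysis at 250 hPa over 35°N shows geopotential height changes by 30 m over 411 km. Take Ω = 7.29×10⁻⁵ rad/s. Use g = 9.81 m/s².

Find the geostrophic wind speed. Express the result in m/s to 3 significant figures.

8.56 m/s

Coriolis parameter at 35°N:
f = 2Ω sin φ = 2 × 7.29×10⁻⁵ × sin 35° = 8.36×10⁻⁵ s⁻¹
Height gradient: |∂Z/∂n| = 30 m / 411000 m = 7.30×10⁻⁵
On a pressure surface, geostrophic balance gives V_g = (g/f)|∂Z/∂n|:
V_g = 9.81 × 7.30×10⁻⁵ / 8.36×10⁻⁵ = 8.56 m/s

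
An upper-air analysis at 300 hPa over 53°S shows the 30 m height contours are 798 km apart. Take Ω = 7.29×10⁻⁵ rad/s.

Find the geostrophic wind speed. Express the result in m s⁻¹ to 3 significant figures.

Coriolis parameter at 53°S:
f = 2Ω sin φ = 2 × 7.29×10⁻⁵ × sin 53° = 1.16×10⁻⁴ s⁻¹
Height gradient: |∂Z/∂n| = 30 m / 798000 m = 3.76×10⁻⁵
On a pressure surface, geostrophic balance gives V_g = (g/f)|∂Z/∂n|:
V_g = 9.81 × 3.76×10⁻⁵ / 1.16×10⁻⁴ = 3.17 m/s

3.17 m s⁻¹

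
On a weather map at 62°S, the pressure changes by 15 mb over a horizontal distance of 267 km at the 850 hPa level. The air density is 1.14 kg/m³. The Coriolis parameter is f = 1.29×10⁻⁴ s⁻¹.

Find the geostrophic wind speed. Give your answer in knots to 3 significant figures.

74.3 knots

Pressure gradient: |∂P/∂n| = 1500 Pa / 267000 m = 5.62×10⁻³ Pa/m
Geostrophic balance (pressure-gradient force = Coriolis force):
V_g = (1/(fρ)) |∂P/∂n| = 5.62×10⁻³ / (1.29×10⁻⁴ × 1.14) = 38.2 m/s
Converting: 38.2 m/s × 1.944 = 74.3 knots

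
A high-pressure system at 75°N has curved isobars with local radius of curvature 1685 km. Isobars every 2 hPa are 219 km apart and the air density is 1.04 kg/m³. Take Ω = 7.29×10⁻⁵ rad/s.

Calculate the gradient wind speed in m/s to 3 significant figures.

Coriolis parameter at 75°N:
f = 2Ω sin φ = 2 × 7.29×10⁻⁵ × sin 75° = 1.41×10⁻⁴ s⁻¹
Pressure gradient: |∂P/∂n| = 200 Pa / 219000 m = 9.13×10⁻⁴ Pa/m
Geostrophic speed: V_g = |∂P/∂n|/(fρ) = 9.13×10⁻⁴/(1.41×10⁻⁴ × 1.04) = 6.24 m/s
Around a high, pressure-gradient force acts outward with centrifugal, so Coriolis balances both:
fV = (1/ρ)|∂P/∂n| + V²/R  →  V² − fR·V + fR·V_g = 0
With fR = 1.41×10⁻⁴ × 1685×10³ m = 237 m/s:
V = [fR − √((fR)² − 4 fR V_g)]/2 = [237 − √(237² − 4×237×6.24)]/2 = 6.41 m/s
Supergeostrophic (V > V_g = 6.24 m/s), as expected around a high.

6.41 m/s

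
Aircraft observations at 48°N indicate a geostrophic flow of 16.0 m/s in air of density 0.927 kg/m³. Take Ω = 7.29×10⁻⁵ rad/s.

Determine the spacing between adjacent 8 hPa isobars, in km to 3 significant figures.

498 km

Coriolis parameter at 48°N:
f = 2Ω sin φ = 2 × 7.29×10⁻⁵ × sin 48° = 1.08×10⁻⁴ s⁻¹
Geostrophic balance rearranged: |∂P/∂n| = f ρ V_g
|∂P/∂n| = 1.08×10⁻⁴ × 0.927 × 16.0 = 1.61×10⁻³ Pa/m
Isobar spacing: Δn = ΔP/|∂P/∂n| = 800 Pa / 1.61×10⁻³ Pa/m = 497805 m ≈ 498 km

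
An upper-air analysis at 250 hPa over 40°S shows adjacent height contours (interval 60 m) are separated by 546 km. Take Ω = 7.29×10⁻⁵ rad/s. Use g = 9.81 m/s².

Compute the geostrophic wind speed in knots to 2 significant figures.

Coriolis parameter at 40°S:
f = 2Ω sin φ = 2 × 7.29×10⁻⁵ × sin 40° = 9.37×10⁻⁵ s⁻¹
Height gradient: |∂Z/∂n| = 60 m / 546000 m = 1.10×10⁻⁴
On a pressure surface, geostrophic balance gives V_g = (g/f)|∂Z/∂n|:
V_g = 9.81 × 1.10×10⁻⁴ / 9.37×10⁻⁵ = 11.5 m/s
Converting: 11.5 m/s × 1.944 = 22 knots

22 knots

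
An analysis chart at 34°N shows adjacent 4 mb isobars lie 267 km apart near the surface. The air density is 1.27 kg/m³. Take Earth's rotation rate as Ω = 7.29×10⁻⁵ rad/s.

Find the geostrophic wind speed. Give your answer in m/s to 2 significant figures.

Coriolis parameter at 34°N:
f = 2Ω sin φ = 2 × 7.29×10⁻⁵ × sin 34° = 8.15×10⁻⁵ s⁻¹
Pressure gradient: |∂P/∂n| = 400 Pa / 267000 m = 1.50×10⁻³ Pa/m
Geostrophic balance (pressure-gradient force = Coriolis force):
V_g = (1/(fρ)) |∂P/∂n| = 1.50×10⁻³ / (8.15×10⁻⁵ × 1.27) = 14.5 m/s

14 m/s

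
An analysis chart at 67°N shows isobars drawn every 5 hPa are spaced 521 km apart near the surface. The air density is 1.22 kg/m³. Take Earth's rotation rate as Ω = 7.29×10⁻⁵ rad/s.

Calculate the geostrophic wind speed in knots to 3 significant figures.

Coriolis parameter at 67°N:
f = 2Ω sin φ = 2 × 7.29×10⁻⁵ × sin 67° = 1.34×10⁻⁴ s⁻¹
Pressure gradient: |∂P/∂n| = 500 Pa / 521000 m = 9.60×10⁻⁴ Pa/m
Geostrophic balance (pressure-gradient force = Coriolis force):
V_g = (1/(fρ)) |∂P/∂n| = 9.60×10⁻⁴ / (1.34×10⁻⁴ × 1.22) = 5.86 m/s
Converting: 5.86 m/s × 1.944 = 11.4 knots

11.4 knots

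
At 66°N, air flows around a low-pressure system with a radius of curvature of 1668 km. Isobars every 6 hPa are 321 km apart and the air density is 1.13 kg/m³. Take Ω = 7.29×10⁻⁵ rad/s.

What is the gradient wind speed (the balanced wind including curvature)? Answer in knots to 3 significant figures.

22.9 knots

Coriolis parameter at 66°N:
f = 2Ω sin φ = 2 × 7.29×10⁻⁵ × sin 66° = 1.33×10⁻⁴ s⁻¹
Pressure gradient: |∂P/∂n| = 600 Pa / 321000 m = 1.87×10⁻³ Pa/m
Geostrophic speed: V_g = |∂P/∂n|/(fρ) = 1.87×10⁻³/(1.33×10⁻⁴ × 1.13) = 12.4 m/s
Around a low, centrifugal force acts outward with Coriolis, so pressure-gradient force balances both:
(1/ρ)|∂P/∂n| = fV + V²/R  →  V² + fR·V − fR·V_g = 0
With fR = 1.33×10⁻⁴ × 1668×10³ m = 222 m/s:
V = [−fR + √((fR)² + 4 fR V_g)]/2 = [−222 + √(222² + 4×222×12.4)]/2 = 11.8 m/s
Subgeostrophic (V < V_g = 12.4 m/s), as expected around a low.
Converting: 11.8 m/s × 1.944 = 22.9 knots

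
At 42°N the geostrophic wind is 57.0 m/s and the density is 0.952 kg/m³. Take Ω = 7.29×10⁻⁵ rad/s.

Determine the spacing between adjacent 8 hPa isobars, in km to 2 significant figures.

150 km

Coriolis parameter at 42°N:
f = 2Ω sin φ = 2 × 7.29×10⁻⁵ × sin 42° = 9.76×10⁻⁵ s⁻¹
Geostrophic balance rearranged: |∂P/∂n| = f ρ V_g
|∂P/∂n| = 9.76×10⁻⁵ × 0.952 × 57.0 = 5.29×10⁻³ Pa/m
Isobar spacing: Δn = ΔP/|∂P/∂n| = 800 Pa / 5.29×10⁻³ Pa/m = 151116 m ≈ 150 km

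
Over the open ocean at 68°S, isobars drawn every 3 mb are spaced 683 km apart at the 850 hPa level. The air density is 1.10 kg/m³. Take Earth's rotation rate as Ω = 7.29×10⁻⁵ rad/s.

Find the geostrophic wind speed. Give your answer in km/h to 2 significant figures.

Coriolis parameter at 68°S:
f = 2Ω sin φ = 2 × 7.29×10⁻⁵ × sin 68° = 1.35×10⁻⁴ s⁻¹
Pressure gradient: |∂P/∂n| = 300 Pa / 683000 m = 4.39×10⁻⁴ Pa/m
Geostrophic balance (pressure-gradient force = Coriolis force):
V_g = (1/(fρ)) |∂P/∂n| = 4.39×10⁻⁴ / (1.35×10⁻⁴ × 1.10) = 2.95 m/s
Converting: 2.95 m/s × 3.6 = 11 km/h

11 km/h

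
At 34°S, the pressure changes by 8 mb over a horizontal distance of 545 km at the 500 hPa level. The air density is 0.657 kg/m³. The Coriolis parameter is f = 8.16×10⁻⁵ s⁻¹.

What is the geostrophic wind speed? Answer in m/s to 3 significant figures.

Pressure gradient: |∂P/∂n| = 800 Pa / 545000 m = 1.47×10⁻³ Pa/m
Geostrophic balance (pressure-gradient force = Coriolis force):
V_g = (1/(fρ)) |∂P/∂n| = 1.47×10⁻³ / (8.16×10⁻⁵ × 0.657) = 27.4 m/s

27.4 m/s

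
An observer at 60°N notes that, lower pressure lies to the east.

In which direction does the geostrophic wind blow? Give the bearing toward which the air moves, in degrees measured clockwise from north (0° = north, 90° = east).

The pressure-gradient force points toward the east (bearing 090°).
Geostrophic balance: in the Northern Hemisphere the Coriolis force deflects motion to the right, so the geostrophic wind blows 90° to the right of the pressure-gradient force (low pressure on the left).
Rotating 090° by 90° clockwise gives 180° — the wind blows toward the south.

180°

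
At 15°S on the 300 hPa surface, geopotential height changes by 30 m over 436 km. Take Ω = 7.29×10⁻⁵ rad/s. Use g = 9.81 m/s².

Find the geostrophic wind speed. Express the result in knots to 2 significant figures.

Coriolis parameter at 15°S:
f = 2Ω sin φ = 2 × 7.29×10⁻⁵ × sin 15° = 3.77×10⁻⁵ s⁻¹
Height gradient: |∂Z/∂n| = 30 m / 436000 m = 6.88×10⁻⁵
On a pressure surface, geostrophic balance gives V_g = (g/f)|∂Z/∂n|:
V_g = 9.81 × 6.88×10⁻⁵ / 3.77×10⁻⁵ = 17.9 m/s
Converting: 17.9 m/s × 1.944 = 35 knots

35 knots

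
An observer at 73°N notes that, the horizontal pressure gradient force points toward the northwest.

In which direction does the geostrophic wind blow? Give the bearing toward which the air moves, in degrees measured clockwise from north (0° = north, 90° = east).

045°

The pressure-gradient force points toward the northwest (bearing 315°).
Geostrophic balance: in the Northern Hemisphere the Coriolis force deflects motion to the right, so the geostrophic wind blows 90° to the right of the pressure-gradient force (low pressure on the left).
Rotating 315° by 90° clockwise gives 045° — the wind blows toward the northeast.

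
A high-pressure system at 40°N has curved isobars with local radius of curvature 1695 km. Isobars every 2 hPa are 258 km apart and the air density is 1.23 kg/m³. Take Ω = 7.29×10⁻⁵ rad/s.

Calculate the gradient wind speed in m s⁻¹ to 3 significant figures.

7.04 m s⁻¹

Coriolis parameter at 40°N:
f = 2Ω sin φ = 2 × 7.29×10⁻⁵ × sin 40° = 9.37×10⁻⁵ s⁻¹
Pressure gradient: |∂P/∂n| = 200 Pa / 258000 m = 7.75×10⁻⁴ Pa/m
Geostrophic speed: V_g = |∂P/∂n|/(fρ) = 7.75×10⁻⁴/(9.37×10⁻⁵ × 1.23) = 6.72 m/s
Around a high, pressure-gradient force acts outward with centrifugal, so Coriolis balances both:
fV = (1/ρ)|∂P/∂n| + V²/R  →  V² − fR·V + fR·V_g = 0
With fR = 9.37×10⁻⁵ × 1695×10³ m = 159 m/s:
V = [fR − √((fR)² − 4 fR V_g)]/2 = [159 − √(159² − 4×159×6.72)]/2 = 7.04 m/s
Supergeostrophic (V > V_g = 6.72 m/s), as expected around a high.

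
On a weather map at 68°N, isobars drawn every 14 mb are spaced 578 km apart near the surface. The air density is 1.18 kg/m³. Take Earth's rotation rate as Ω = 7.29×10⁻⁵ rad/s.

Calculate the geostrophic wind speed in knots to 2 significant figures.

Coriolis parameter at 68°N:
f = 2Ω sin φ = 2 × 7.29×10⁻⁵ × sin 68° = 1.35×10⁻⁴ s⁻¹
Pressure gradient: |∂P/∂n| = 1400 Pa / 578000 m = 2.42×10⁻³ Pa/m
Geostrophic balance (pressure-gradient force = Coriolis force):
V_g = (1/(fρ)) |∂P/∂n| = 2.42×10⁻³ / (1.35×10⁻⁴ × 1.18) = 15.2 m/s
Converting: 15.2 m/s × 1.944 = 30 knots

30 knots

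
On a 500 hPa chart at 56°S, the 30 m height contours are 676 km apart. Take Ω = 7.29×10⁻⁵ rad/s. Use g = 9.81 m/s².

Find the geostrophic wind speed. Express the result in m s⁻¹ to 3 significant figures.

3.60 m s⁻¹

Coriolis parameter at 56°S:
f = 2Ω sin φ = 2 × 7.29×10⁻⁵ × sin 56° = 1.21×10⁻⁴ s⁻¹
Height gradient: |∂Z/∂n| = 30 m / 676000 m = 4.44×10⁻⁵
On a pressure surface, geostrophic balance gives V_g = (g/f)|∂Z/∂n|:
V_g = 9.81 × 4.44×10⁻⁵ / 1.21×10⁻⁴ = 3.60 m/s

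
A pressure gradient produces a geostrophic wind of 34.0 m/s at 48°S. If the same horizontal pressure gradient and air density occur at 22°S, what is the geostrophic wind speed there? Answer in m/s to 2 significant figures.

With the same pressure gradient and density, V_g ∝ 1/f ∝ 1/sin φ.
V₂ = V₁ · sin φ₁ / sin φ₂ = 34.0 × sin 48° / sin 22°
V₂ = 34.0 × 0.7431/0.3746 = 67 m/s

67 m/s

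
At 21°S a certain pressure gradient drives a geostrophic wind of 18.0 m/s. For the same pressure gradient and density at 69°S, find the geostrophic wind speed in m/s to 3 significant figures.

6.91 m/s

With the same pressure gradient and density, V_g ∝ 1/f ∝ 1/sin φ.
V₂ = V₁ · sin φ₁ / sin φ₂ = 18.0 × sin 21° / sin 69°
V₂ = 18.0 × 0.3584/0.9336 = 6.91 m/s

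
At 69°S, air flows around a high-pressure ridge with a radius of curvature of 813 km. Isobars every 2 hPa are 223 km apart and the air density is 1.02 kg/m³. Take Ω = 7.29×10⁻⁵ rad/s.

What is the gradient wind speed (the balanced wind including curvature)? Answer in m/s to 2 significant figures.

Coriolis parameter at 69°S:
f = 2Ω sin φ = 2 × 7.29×10⁻⁵ × sin 69° = 1.36×10⁻⁴ s⁻¹
Pressure gradient: |∂P/∂n| = 200 Pa / 223000 m = 8.97×10⁻⁴ Pa/m
Geostrophic speed: V_g = |∂P/∂n|/(fρ) = 8.97×10⁻⁴/(1.36×10⁻⁴ × 1.02) = 6.46 m/s
Around a high, pressure-gradient force acts outward with centrifugal, so Coriolis balances both:
fV = (1/ρ)|∂P/∂n| + V²/R  →  V² − fR·V + fR·V_g = 0
With fR = 1.36×10⁻⁴ × 813×10³ m = 111 m/s:
V = [fR − √((fR)² − 4 fR V_g)]/2 = [111 − √(111² − 4×111×6.46)]/2 = 6.89 m/s
Supergeostrophic (V > V_g = 6.46 m/s), as expected around a high.

6.9 m/s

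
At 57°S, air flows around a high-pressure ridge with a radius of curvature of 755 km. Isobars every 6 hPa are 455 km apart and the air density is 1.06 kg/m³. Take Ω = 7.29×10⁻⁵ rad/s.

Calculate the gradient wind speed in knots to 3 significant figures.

22.6 knots

Coriolis parameter at 57°S:
f = 2Ω sin φ = 2 × 7.29×10⁻⁵ × sin 57° = 1.22×10⁻⁴ s⁻¹
Pressure gradient: |∂P/∂n| = 600 Pa / 455000 m = 1.32×10⁻³ Pa/m
Geostrophic speed: V_g = |∂P/∂n|/(fρ) = 1.32×10⁻³/(1.22×10⁻⁴ × 1.06) = 10.2 m/s
Around a high, pressure-gradient force acts outward with centrifugal, so Coriolis balances both:
fV = (1/ρ)|∂P/∂n| + V²/R  →  V² − fR·V + fR·V_g = 0
With fR = 1.22×10⁻⁴ × 755×10³ m = 92.3 m/s:
V = [fR − √((fR)² − 4 fR V_g)]/2 = [92.3 − √(92.3² − 4×92.3×10.2)]/2 = 11.6 m/s
Supergeostrophic (V > V_g = 10.2 m/s), as expected around a high.
Converting: 11.6 m/s × 1.944 = 22.6 knots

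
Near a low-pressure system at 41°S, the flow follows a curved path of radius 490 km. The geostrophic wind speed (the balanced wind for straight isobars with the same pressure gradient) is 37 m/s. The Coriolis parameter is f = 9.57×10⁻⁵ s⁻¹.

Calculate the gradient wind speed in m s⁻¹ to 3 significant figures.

24.4 m s⁻¹

Around a low, centrifugal force acts outward with Coriolis, so pressure-gradient force balances both:
(1/ρ)|∂P/∂n| = fV + V²/R  →  V² + fR·V − fR·V_g = 0
With fR = 9.57×10⁻⁵ × 490×10³ m = 46.9 m/s:
V = [−fR + √((fR)² + 4 fR V_g)]/2 = [−46.9 + √(46.9² + 4×46.9×37)]/2 = 24.4 m/s
Subgeostrophic (V < V_g = 37 m/s), as expected around a low.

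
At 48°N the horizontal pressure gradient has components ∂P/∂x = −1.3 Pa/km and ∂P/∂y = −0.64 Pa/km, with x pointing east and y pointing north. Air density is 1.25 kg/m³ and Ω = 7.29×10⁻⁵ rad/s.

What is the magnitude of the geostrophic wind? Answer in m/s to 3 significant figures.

10.7 m/s

Coriolis parameter at 48°N:
f = 2Ω sin φ = 2 × 7.29×10⁻⁵ × sin 48° = 1.08×10⁻⁴ s⁻¹
Component geostrophic relations (x east, y north):
u_g = −(1/(fρ)) ∂P/∂y,  v_g = (1/(fρ)) ∂P/∂x
u_g = −(−0.64×10⁻³)/(1.08×10⁻⁴ × 1.25) = 4.73 m/s;  v_g = (−1.3×10⁻³)/(1.08×10⁻⁴ × 1.25) = −9.60 m/s
|V_g| = √(u_g² + v_g²) = 10.7 m/s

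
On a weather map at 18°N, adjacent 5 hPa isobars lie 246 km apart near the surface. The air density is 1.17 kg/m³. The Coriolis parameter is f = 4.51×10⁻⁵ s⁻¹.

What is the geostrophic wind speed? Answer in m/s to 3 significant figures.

Pressure gradient: |∂P/∂n| = 500 Pa / 246000 m = 2.03×10⁻³ Pa/m
Geostrophic balance (pressure-gradient force = Coriolis force):
V_g = (1/(fρ)) |∂P/∂n| = 2.03×10⁻³ / (4.51×10⁻⁵ × 1.17) = 38.5 m/s

38.5 m/s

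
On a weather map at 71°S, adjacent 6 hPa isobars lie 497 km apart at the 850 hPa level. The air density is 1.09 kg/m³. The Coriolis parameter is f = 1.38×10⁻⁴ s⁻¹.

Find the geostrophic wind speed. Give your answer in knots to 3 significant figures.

Pressure gradient: |∂P/∂n| = 600 Pa / 497000 m = 1.21×10⁻³ Pa/m
Geostrophic balance (pressure-gradient force = Coriolis force):
V_g = (1/(fρ)) |∂P/∂n| = 1.21×10⁻³ / (1.38×10⁻⁴ × 1.09) = 8.03 m/s
Converting: 8.03 m/s × 1.944 = 15.6 knots

15.6 knots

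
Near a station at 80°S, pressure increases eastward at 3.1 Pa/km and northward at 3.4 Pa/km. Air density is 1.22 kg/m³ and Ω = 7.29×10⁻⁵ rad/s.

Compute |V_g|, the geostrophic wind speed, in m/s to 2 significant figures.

Coriolis parameter at 80°S:
f = 2Ω sin φ = 2 × 7.29×10⁻⁵ × sin 80° = 1.44×10⁻⁴ s⁻¹
In the Southern Hemisphere f is negative: f = −1.44×10⁻⁴ s⁻¹.
Component geostrophic relations (x east, y north):
u_g = −(1/(fρ)) ∂P/∂y,  v_g = (1/(fρ)) ∂P/∂x
u_g = −(3.4×10⁻³)/(−1.44×10⁻⁴ × 1.22) = 19.4 m/s;  v_g = (3.1×10⁻³)/(−1.44×10⁻⁴ × 1.22) = −17.7 m/s
|V_g| = √(u_g² + v_g²) = 26.3 m/s

26 m/s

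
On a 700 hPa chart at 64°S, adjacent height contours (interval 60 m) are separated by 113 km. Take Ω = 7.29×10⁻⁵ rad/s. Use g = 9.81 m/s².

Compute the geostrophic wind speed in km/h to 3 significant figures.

Coriolis parameter at 64°S:
f = 2Ω sin φ = 2 × 7.29×10⁻⁵ × sin 64° = 1.31×10⁻⁴ s⁻¹
Height gradient: |∂Z/∂n| = 60 m / 113000 m = 5.31×10⁻⁴
On a pressure surface, geostrophic balance gives V_g = (g/f)|∂Z/∂n|:
V_g = 9.81 × 5.31×10⁻⁴ / 1.31×10⁻⁴ = 39.7 m/s
Converting: 39.7 m/s × 3.6 = 143 km/h

143 km/h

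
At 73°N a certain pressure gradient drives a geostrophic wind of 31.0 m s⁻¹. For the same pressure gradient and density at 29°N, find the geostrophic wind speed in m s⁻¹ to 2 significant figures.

61 m s⁻¹

With the same pressure gradient and density, V_g ∝ 1/f ∝ 1/sin φ.
V₂ = V₁ · sin φ₁ / sin φ₂ = 31.0 × sin 73° / sin 29°
V₂ = 31.0 × 0.9563/0.4848 = 61 m s⁻¹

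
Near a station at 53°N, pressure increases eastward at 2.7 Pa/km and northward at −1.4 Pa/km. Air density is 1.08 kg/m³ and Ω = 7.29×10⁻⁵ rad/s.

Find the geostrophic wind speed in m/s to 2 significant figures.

24 m/s

Coriolis parameter at 53°N:
f = 2Ω sin φ = 2 × 7.29×10⁻⁵ × sin 53° = 1.16×10⁻⁴ s⁻¹
Component geostrophic relations (x east, y north):
u_g = −(1/(fρ)) ∂P/∂y,  v_g = (1/(fρ)) ∂P/∂x
u_g = −(−1.4×10⁻³)/(1.16×10⁻⁴ × 1.08) = 11.1 m/s;  v_g = (2.7×10⁻³)/(1.16×10⁻⁴ × 1.08) = 21.5 m/s
|V_g| = √(u_g² + v_g²) = 24.2 m/s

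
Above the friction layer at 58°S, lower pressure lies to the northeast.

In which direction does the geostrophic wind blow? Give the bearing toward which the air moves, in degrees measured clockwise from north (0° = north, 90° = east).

The pressure-gradient force points toward the northeast (bearing 045°).
Geostrophic balance: in the Southern Hemisphere the Coriolis force deflects motion to the left, so the geostrophic wind blows 90° to the left of the pressure-gradient force (low pressure on the right).
Rotating 045° by 90° counterclockwise gives 315° — the wind blows toward the northwest.

315°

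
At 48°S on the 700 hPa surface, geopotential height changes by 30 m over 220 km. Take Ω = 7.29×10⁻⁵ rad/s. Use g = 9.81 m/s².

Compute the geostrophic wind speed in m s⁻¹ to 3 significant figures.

Coriolis parameter at 48°S:
f = 2Ω sin φ = 2 × 7.29×10⁻⁵ × sin 48° = 1.08×10⁻⁴ s⁻¹
Height gradient: |∂Z/∂n| = 30 m / 220000 m = 1.36×10⁻⁴
On a pressure surface, geostrophic balance gives V_g = (g/f)|∂Z/∂n|:
V_g = 9.81 × 1.36×10⁻⁴ / 1.08×10⁻⁴ = 12.3 m/s

12.3 m s⁻¹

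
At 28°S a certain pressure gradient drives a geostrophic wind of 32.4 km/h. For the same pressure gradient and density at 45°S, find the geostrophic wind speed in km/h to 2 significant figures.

22 km/h

With the same pressure gradient and density, V_g ∝ 1/f ∝ 1/sin φ.
V₂ = V₁ · sin φ₁ / sin φ₂ = 32.4 × sin 28° / sin 45°
V₂ = 32.4 × 0.4695/0.7071 = 22 km/h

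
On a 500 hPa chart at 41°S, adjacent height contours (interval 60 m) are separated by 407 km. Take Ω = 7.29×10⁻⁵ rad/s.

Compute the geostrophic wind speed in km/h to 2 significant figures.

Coriolis parameter at 41°S:
f = 2Ω sin φ = 2 × 7.29×10⁻⁵ × sin 41° = 9.57×10⁻⁵ s⁻¹
Height gradient: |∂Z/∂n| = 60 m / 407000 m = 1.47×10⁻⁴
On a pressure surface, geostrophic balance gives V_g = (g/f)|∂Z/∂n|:
V_g = 9.81 × 1.47×10⁻⁴ / 9.57×10⁻⁵ = 15.1 m/s
Converting: 15.1 m/s × 3.6 = 54 km/h

54 km/h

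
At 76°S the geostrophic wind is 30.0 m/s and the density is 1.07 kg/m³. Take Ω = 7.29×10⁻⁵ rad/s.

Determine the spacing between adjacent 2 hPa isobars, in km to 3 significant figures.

44.0 km

Coriolis parameter at 76°S:
f = 2Ω sin φ = 2 × 7.29×10⁻⁵ × sin 76° = 1.41×10⁻⁴ s⁻¹
Geostrophic balance rearranged: |∂P/∂n| = f ρ V_g
|∂P/∂n| = 1.41×10⁻⁴ × 1.07 × 30.0 = 4.54×10⁻³ Pa/m
Isobar spacing: Δn = ΔP/|∂P/∂n| = 200 Pa / 4.54×10⁻³ Pa/m = 44042 m ≈ 44.0 km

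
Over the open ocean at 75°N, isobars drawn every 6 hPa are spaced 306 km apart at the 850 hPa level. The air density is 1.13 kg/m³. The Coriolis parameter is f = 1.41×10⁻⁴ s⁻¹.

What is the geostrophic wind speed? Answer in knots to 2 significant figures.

Pressure gradient: |∂P/∂n| = 600 Pa / 306000 m = 1.96×10⁻³ Pa/m
Geostrophic balance (pressure-gradient force = Coriolis force):
V_g = (1/(fρ)) |∂P/∂n| = 1.96×10⁻³ / (1.41×10⁻⁴ × 1.13) = 12.3 m/s
Converting: 12.3 m/s × 1.944 = 24 knots

24 knots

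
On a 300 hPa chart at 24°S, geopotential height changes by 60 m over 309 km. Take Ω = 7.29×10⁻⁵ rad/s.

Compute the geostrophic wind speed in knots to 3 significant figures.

62.4 knots

Coriolis parameter at 24°S:
f = 2Ω sin φ = 2 × 7.29×10⁻⁵ × sin 24° = 5.93×10⁻⁵ s⁻¹
Height gradient: |∂Z/∂n| = 60 m / 309000 m = 1.94×10⁻⁴
On a pressure surface, geostrophic balance gives V_g = (g/f)|∂Z/∂n|:
V_g = 9.81 × 1.94×10⁻⁴ / 5.93×10⁻⁵ = 32.1 m/s
Converting: 32.1 m/s × 1.944 = 62.4 knots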